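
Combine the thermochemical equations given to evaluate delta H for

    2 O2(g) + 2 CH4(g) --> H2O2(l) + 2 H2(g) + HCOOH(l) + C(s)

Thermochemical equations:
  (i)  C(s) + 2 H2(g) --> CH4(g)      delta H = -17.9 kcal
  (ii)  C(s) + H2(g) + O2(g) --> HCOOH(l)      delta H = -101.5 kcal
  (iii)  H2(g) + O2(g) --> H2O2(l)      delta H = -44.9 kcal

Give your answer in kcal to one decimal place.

(i) reversed and × 2: (-2)·(-17.9) = +35.8 kcal
(ii) as written: -101.5 kcal
(iii) as written: -44.9 kcal
delta H = (-2)·(-17.9) + (1)·(-101.5) + (1)·(-44.9) = -110.6 kcal

delta H = -110.6 kcal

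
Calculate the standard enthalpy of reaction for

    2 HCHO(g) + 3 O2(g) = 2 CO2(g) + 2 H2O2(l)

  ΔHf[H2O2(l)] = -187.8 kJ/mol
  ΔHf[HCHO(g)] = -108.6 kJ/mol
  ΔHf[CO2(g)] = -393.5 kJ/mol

Products: 2·(-393.5) + 2·(-187.8) = -1162.6
Reactants: 2·(-108.6) + 3·(+0.0) = -217.2
ΔH_rxn = (-1162.6) − (-217.2) = -945.4 kJ/mol

ΔH_rxn = -945.4 kJ/mol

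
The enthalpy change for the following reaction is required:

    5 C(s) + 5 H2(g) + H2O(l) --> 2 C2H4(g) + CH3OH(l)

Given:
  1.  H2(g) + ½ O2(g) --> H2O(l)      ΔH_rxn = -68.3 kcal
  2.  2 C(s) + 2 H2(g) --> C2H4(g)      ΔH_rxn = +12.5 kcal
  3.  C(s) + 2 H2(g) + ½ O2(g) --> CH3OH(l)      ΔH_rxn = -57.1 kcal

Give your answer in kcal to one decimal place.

eq. 1 reversed (reverse to put H2O(l) on the reactant side): +68.3 kcal
eq. 2 × 2 (scale by 2 for the 2 C2H4(g)): (2)·(+12.5) = +25.0 kcal
eq. 3 as written (CH3OH(l) already on the product side): -57.1 kcal
Combining the equations, ΔH_rxn = (-1)·(-68.3) + (2)·(+12.5) + (1)·(-57.1) = 36.2 kcal

ΔH_rxn = 36.2 kcal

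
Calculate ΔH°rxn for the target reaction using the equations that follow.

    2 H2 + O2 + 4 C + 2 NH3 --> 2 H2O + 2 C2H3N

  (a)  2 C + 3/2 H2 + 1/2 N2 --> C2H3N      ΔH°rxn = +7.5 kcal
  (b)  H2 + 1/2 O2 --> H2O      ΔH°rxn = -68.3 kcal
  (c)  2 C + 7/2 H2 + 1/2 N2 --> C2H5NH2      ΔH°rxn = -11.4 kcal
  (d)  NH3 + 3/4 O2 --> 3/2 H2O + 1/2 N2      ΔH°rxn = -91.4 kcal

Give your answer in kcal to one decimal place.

ΔH°rxn = -99.5 kcal

(a) × 2 (×2 to match 2 C2H3N in the target): (2)·(+7.5) = +15.0 kcal
(b) reversed: +68.3 kcal
(c): not needed (C2H5NH2 appears nowhere else).
(d) × 2 (scale by 2 for the 2 NH3): (2)·(-91.4) = -182.8 kcal
Combining the equations, ΔH°rxn = (+15.0) + (+68.3) + (-182.8) = -99.5 kcal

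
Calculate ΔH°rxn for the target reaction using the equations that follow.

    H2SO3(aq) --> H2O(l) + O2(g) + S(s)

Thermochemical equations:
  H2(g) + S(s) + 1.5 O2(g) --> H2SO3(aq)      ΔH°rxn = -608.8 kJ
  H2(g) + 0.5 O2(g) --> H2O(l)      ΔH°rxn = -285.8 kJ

equation 1 reversed (H2SO3(aq) must end up as a reactant): +608.8 kJ
equation 2 as written (H2O(l) already on the product side): -285.8 kJ
ΔH°rxn = (+608.8) + (-285.8) = 323.0 kJ

ΔH°rxn = 323.0 kJ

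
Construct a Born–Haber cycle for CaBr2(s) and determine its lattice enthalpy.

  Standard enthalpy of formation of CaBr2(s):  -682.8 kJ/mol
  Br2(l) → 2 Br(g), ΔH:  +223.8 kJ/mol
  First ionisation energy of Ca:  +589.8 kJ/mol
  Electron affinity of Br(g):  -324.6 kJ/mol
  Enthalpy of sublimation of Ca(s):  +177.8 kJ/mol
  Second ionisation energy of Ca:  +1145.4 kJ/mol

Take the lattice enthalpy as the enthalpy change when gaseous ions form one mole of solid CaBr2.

ΔHf° = 1·ΔHsub + 1·(ΣIE) + 1·D(Br2) + 2·EA + U
-682.8 = 1·(+177.8) + 1·(+1735.2) + 1·(+223.8) + 2·(-324.6) + U
U = -682.8 − (+1487.6) = -2170.4 kJ/mol

U = -2170.4 kJ/mol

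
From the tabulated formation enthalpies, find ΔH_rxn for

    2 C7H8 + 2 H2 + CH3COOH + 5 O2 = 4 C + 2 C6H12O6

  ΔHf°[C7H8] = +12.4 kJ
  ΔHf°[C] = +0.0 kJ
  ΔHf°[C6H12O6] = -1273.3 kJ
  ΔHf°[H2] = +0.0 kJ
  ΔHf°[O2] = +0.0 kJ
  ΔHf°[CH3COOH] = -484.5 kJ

Products: 4·(+0.0) + 2·(-1273.3) = -2546.6
Reactants: 2·(+12.4) + 2·(+0.0) + 1·(-484.5) + 5·(+0.0) = -459.7
ΔH_rxn = (-2546.6) − (-459.7) = -2086.9 kJ

ΔH_rxn = -2086.9 kJ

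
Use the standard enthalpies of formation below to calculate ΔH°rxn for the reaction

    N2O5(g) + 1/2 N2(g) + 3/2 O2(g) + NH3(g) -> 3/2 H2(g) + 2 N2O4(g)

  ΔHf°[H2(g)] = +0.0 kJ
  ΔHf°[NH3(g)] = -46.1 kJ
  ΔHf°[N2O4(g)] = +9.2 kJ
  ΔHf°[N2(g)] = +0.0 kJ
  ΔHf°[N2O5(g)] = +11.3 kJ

Products: 3/2·(+0.0) + 2·(+9.2) = +18.4
Reactants: 1·(+11.3) + 1/2·(+0.0) + 3/2·(+0.0) + 1·(-46.1) = -34.8
ΔH°rxn = (+18.4) − (-34.8) = 53.2 kJ

ΔH°rxn = 53.2 kJ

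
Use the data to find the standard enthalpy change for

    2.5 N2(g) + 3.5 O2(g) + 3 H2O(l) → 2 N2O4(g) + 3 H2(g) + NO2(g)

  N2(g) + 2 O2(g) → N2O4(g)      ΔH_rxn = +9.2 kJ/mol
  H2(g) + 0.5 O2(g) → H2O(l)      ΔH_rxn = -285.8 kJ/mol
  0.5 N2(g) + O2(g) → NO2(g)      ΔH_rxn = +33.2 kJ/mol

equation 1 × 2 (×2 to match 2 N2O4(g) in the target): (2)·(+9.2) = +18.4 kJ/mol
equation 2 reversed and × 3 (reverse to put H2O(l) on the reactant side; ×3 to match 3 H2O(l) in the target): (-3)·(-285.8) = +857.4 kJ/mol
equation 3 as written (NO2(g) already on the product side): +33.2 kJ/mol
ΔH_rxn = (+18.4) + (+857.4) + (+33.2) = 909.0 kJ/mol

ΔH_rxn = 909.0 kJ/mol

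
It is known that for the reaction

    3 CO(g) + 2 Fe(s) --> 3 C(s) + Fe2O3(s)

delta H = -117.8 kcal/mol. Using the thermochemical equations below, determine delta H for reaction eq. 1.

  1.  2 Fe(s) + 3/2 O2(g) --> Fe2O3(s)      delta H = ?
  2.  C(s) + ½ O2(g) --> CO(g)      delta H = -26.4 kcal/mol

delta H = -197.0 kcal/mol

eq. 1 as written (Fe2O3(s) already on the product side): contributes x
eq. 2 reversed and × 3 (CO(g) must end up as a reactant; scale by 3 for the 3 CO(g)): (-3)·(-26.4) = +79.2 kcal/mol
-117.8 = (+79.2) + x
x = (-117.8 − (+79.2)) / (1) = -197.0 kcal/mol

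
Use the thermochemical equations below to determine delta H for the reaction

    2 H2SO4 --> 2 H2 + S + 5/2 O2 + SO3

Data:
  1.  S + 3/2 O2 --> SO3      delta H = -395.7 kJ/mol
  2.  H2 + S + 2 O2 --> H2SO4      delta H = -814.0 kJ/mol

eq. 1 as written: -395.7 kJ/mol
eq. 2 reversed and × 2: (-2)·(-814.0) = +1628.0 kJ/mol
delta H = (1)·(-395.7) + (-2)·(-814.0) = 1232.3 kJ/mol

delta H = 1232.3 kJ/mol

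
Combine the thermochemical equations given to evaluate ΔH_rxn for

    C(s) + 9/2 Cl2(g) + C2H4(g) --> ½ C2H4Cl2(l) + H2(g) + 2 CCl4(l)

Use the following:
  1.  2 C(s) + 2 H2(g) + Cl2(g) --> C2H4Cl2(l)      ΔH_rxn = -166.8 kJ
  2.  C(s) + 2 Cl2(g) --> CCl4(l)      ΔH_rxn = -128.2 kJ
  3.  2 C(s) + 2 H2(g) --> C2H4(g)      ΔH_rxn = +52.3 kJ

eq. 1 × 1/2 (×1/2 to match 1/2 C2H4Cl2(l) in the target): (1/2)·(-166.8) = -83.4 kJ
eq. 2 × 2 (×2 to match 2 CCl4(l) in the target): (2)·(-128.2) = -256.4 kJ
eq. 3 reversed (reverse to put C2H4(g) on the reactant side): -52.3 kJ
By Hess's law, ΔH_rxn = (1/2)·(-166.8) + (2)·(-128.2) + (-1)·(+52.3) = -392.1 kJ

ΔH_rxn = -392.1 kJ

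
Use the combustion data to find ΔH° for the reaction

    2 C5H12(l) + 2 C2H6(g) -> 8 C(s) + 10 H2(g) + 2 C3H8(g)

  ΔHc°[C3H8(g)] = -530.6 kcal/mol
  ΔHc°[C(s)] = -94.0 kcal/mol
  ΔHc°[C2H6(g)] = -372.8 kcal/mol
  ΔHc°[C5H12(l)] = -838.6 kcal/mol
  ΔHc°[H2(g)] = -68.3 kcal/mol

ΔH° = 73.4 kcal/mol

Using ΔH = Σ nΔHc°(reactants) − Σ nΔHc°(products):
= [2·(-838.6) + 2·(-372.8)] − [8·(-94.0) + 10·(-68.3) + 2·(-530.6)]
= 73.4 kcal/mol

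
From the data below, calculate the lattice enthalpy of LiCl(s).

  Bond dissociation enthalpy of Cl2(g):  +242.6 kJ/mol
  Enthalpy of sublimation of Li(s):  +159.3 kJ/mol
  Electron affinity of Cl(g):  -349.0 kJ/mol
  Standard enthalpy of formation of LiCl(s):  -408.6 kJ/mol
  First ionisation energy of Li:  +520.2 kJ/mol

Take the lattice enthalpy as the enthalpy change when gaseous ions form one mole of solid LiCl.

ΔHf° = 1·ΔHsub + 1·(ΣIE) + 1/2·D(Cl2) + 1·EA + U
-408.6 = 1·(+159.3) + 1·(+520.2) + 1/2·(+242.6) + 1·(-349.0) + U
U = -408.6 − (+451.8) = -860.4 kJ/mol

U = -860.4 kJ/mol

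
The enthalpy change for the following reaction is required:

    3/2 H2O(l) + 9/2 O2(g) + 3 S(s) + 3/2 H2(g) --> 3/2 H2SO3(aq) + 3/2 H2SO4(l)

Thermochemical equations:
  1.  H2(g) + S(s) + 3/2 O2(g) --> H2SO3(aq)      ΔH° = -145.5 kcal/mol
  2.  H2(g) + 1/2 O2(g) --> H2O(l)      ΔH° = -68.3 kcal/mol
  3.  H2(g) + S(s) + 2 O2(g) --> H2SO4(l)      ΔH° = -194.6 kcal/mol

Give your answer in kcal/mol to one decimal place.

ΔH° = -407.7 kcal/mol

eq. 1 × 3/2 (×3/2 to match 3/2 H2SO3(aq) in the target): (3/2)·(-145.5) = -218.25 kcal/mol
eq. 2 reversed and × 3/2 (reverse to put H2O(l) on the reactant side; scale by 3/2 for the 3/2 H2O(l)): (-3/2)·(-68.3) = +102.45 kcal/mol
eq. 3 × 3/2 (scale by 3/2 for the 3/2 H2SO4(l)): (3/2)·(-194.6) = -291.9 kcal/mol
ΔH° = (-218.25) + (+102.45) + (-291.9) = -407.7 kcal/mol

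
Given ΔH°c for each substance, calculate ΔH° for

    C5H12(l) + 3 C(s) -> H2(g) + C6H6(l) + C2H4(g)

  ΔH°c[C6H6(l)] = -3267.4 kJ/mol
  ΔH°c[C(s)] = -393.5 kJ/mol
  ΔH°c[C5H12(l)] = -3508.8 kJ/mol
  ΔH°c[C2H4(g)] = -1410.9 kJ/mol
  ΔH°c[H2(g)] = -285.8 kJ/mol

Using ΔH = Σ nΔHc°(reactants) − Σ nΔHc°(products):
= [1·(-3508.8) + 3·(-393.5)] − [1·(-285.8) + 1·(-3267.4) + 1·(-1410.9)]
= 274.8 kJ/mol

ΔH° = 274.8 kJ/mol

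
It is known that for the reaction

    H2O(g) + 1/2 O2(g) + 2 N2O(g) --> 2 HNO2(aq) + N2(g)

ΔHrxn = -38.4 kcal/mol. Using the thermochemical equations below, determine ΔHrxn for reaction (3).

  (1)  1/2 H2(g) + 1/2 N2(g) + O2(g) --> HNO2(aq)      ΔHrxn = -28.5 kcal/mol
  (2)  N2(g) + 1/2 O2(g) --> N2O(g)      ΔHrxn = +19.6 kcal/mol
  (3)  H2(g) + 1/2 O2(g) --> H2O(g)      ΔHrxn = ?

ΔHrxn = -57.8 kcal/mol

(1) × 2 (scale by 2 for the 2 HNO2(aq)): (2)·(-28.5) = -57.0 kcal/mol
(2) reversed and × 2 (reverse to put N2O(g) on the reactant side; scale by 2 for the 2 N2O(g)): (-2)·(+19.6) = -39.2 kcal/mol
(3) reversed (reverse to put H2O(g) on the reactant side): contributes −x
-38.4 = (-57.0) + (-39.2) − x
x = (-38.4 − (-96.2)) / (-1) = -57.8 kcal/mol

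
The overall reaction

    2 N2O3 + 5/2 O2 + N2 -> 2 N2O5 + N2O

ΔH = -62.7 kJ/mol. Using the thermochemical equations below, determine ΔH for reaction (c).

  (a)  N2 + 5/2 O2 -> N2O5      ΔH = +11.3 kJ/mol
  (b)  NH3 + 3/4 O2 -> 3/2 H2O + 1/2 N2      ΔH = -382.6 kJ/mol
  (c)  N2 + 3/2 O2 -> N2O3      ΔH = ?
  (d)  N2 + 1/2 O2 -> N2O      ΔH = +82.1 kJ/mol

ΔH = 83.7 kJ/mol

(a) × 2 (×2 to match 2 N2O5 in the target): (2)·(+11.3) = +22.6 kJ/mol
(b): not needed (NH3 appears nowhere else).
(c) reversed and × 2 (N2O3 must end up as a reactant; ×2 to match 2 N2O3 in the target): contributes −2·x
(d) as written (N2O already on the product side): +82.1 kJ/mol
-62.7 = (+22.6) + (+82.1) − 2·x
x = (-62.7 − (+104.7)) / (-2) = 83.7 kJ/mol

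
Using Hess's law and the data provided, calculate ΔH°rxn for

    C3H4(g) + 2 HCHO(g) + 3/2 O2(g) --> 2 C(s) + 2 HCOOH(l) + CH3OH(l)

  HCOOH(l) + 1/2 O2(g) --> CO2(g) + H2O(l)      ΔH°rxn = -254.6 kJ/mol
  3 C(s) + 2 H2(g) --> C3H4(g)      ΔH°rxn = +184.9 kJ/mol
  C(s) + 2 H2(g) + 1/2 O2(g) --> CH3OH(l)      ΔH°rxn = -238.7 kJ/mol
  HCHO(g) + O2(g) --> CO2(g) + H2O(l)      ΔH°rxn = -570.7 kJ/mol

equation 1 reversed and × 2: (-2)·(-254.6) = +509.2 kJ/mol
equation 2 reversed: -184.9 kJ/mol
equation 3 as written: -238.7 kJ/mol
equation 4 × 2: (2)·(-570.7) = -1141.4 kJ/mol
ΔH°rxn = (+509.2) + (-184.9) + (-238.7) + (-1141.4) = -1055.8 kJ/mol

ΔH°rxn = -1055.8 kJ/mol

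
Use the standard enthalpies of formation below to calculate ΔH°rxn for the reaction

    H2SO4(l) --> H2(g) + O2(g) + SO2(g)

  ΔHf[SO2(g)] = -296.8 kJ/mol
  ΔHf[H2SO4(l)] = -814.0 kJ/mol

ΔH°rxn = 517.2 kJ/mol

Products: 1·(+0.0) + 1·(+0.0) + 1·(-296.8) = -296.8
Reactants: 1·(-814.0) = -814.0
ΔH°rxn = (-296.8) − (-814.0) = 517.2 kJ/mol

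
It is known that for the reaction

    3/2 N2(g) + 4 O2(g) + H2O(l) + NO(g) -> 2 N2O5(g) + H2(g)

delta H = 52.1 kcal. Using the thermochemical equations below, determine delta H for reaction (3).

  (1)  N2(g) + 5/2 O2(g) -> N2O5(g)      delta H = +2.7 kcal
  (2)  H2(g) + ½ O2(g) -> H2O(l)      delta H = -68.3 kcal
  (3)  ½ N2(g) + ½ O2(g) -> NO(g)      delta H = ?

(1) × 2 (scale by 2 for the 2 N2O5(g)): (2)·(+2.7) = +5.4 kcal
(2) reversed (reverse to put H2O(l) on the reactant side): +68.3 kcal
(3) reversed (reverse to put NO(g) on the reactant side): contributes −x
+52.1 = (+5.4) + (+68.3) − x
x = (+52.1 − (+73.7)) / (-1) = 21.6 kcal

delta H = 21.6 kcal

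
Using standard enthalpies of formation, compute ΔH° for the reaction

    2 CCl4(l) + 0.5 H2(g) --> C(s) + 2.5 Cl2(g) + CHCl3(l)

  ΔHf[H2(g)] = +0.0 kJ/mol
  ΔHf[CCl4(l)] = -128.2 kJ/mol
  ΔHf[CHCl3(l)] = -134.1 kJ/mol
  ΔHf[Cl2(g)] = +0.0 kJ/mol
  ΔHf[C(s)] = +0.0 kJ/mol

ΔH° = 122.3 kJ/mol

Products: 1·(+0.0) + 5/2·(+0.0) + 1·(-134.1) = -134.1
Reactants: 2·(-128.2) + 1/2·(+0.0) = -256.4
ΔH° = (-134.1) − (-256.4) = 122.3 kJ/mol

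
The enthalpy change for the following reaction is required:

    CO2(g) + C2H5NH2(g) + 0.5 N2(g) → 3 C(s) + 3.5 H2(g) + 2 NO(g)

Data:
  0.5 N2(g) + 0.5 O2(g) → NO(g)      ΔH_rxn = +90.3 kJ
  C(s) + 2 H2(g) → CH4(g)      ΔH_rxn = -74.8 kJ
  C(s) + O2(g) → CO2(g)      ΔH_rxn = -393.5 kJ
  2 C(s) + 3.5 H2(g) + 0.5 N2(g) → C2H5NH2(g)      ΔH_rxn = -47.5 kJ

ΔH_rxn = 621.6 kJ

equation 1 × 2 (×2 to match 2 NO(g) in the target): (2)·(+90.3) = +180.6 kJ
equation 2: not needed (CH4(g) appears nowhere else).
equation 3 reversed (reverse to put CO2(g) on the reactant side): +393.5 kJ
equation 4 reversed (reverse to put C2H5NH2(g) on the reactant side): +47.5 kJ
By Hess's law, ΔH_rxn = (+180.6) + (+393.5) + (+47.5) = 621.6 kJ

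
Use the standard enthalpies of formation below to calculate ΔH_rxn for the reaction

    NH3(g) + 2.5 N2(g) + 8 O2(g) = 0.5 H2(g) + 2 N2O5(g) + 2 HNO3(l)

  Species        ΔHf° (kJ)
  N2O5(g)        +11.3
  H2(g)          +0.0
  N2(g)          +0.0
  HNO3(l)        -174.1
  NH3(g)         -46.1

ΔH_rxn = -279.5 kJ

Products: 1/2·(+0.0) + 2·(+11.3) + 2·(-174.1) = -325.6
Reactants: 1·(-46.1) + 5/2·(+0.0) + 8·(+0.0) = -46.1
ΔH_rxn = (-325.6) − (-46.1) = -279.5 kJ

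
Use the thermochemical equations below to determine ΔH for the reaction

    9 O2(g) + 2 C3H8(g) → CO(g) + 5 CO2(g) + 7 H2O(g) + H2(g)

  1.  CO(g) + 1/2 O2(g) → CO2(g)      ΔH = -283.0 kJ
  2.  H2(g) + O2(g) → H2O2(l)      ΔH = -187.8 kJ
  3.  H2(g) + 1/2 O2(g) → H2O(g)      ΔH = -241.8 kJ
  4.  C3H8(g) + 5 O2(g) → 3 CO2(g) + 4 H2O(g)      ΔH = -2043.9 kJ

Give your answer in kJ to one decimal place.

ΔH = -3563.0 kJ

eq. 1 reversed (reverse to put CO(g) on the product side): +283.0 kJ
eq. 2: not needed (H2O2(l) appears nowhere else).
eq. 3 reversed: +241.8 kJ
eq. 4 × 2 (×2 to match 2 C3H8(g) in the target): (2)·(-2043.9) = -4087.8 kJ
Since enthalpy is a state function, ΔH = (+283.0) + (+241.8) + (-4087.8) = -3563.0 kJ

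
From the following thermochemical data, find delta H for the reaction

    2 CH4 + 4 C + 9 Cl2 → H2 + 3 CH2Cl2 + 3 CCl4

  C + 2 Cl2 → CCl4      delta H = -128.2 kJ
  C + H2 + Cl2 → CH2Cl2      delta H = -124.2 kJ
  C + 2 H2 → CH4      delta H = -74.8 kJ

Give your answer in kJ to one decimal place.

delta H = -607.6 kJ

equation 1 × 3 (×3 to match 3 CCl4 in the target): (3)·(-128.2) = -384.6 kJ
equation 2 × 3 (×3 to match 3 CH2Cl2 in the target): (3)·(-124.2) = -372.6 kJ
equation 3 reversed and × 2 (CH4 must end up as a reactant; ×2 to match 2 CH4 in the target): (-2)·(-74.8) = +149.6 kJ
delta H = (-384.6) + (-372.6) + (+149.6) = -607.6 kJ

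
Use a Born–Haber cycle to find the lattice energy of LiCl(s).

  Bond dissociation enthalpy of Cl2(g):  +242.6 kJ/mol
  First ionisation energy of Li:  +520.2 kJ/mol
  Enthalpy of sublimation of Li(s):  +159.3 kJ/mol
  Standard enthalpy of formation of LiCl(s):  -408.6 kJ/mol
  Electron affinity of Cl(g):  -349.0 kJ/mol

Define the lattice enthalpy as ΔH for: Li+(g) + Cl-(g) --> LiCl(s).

ΔHf° = 1·ΔHsub + 1·(ΣIE) + 1/2·D(Cl2) + 1·EA + U
-408.6 = 1·(+159.3) + 1·(+520.2) + 1/2·(+242.6) + 1·(-349.0) + U
U = -408.6 − (+451.8) = -860.4 kJ/mol

U = -860.4 kJ/mol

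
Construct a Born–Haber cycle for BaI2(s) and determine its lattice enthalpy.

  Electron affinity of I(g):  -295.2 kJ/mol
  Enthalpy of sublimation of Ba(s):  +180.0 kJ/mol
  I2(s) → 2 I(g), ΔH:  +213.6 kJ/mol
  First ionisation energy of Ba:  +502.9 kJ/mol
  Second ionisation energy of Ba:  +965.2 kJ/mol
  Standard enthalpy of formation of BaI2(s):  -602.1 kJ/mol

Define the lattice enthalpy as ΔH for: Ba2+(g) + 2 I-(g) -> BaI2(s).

ΔHf° = 1·ΔHsub + 1·(ΣIE) + 1·D(I2) + 2·EA + U
-602.1 = 1·(+180.0) + 1·(+1468.1) + 1·(+213.6) + 2·(-295.2) + U
U = -602.1 − (+1271.3) = -1873.4 kJ/mol

U = -1873.4 kJ/mol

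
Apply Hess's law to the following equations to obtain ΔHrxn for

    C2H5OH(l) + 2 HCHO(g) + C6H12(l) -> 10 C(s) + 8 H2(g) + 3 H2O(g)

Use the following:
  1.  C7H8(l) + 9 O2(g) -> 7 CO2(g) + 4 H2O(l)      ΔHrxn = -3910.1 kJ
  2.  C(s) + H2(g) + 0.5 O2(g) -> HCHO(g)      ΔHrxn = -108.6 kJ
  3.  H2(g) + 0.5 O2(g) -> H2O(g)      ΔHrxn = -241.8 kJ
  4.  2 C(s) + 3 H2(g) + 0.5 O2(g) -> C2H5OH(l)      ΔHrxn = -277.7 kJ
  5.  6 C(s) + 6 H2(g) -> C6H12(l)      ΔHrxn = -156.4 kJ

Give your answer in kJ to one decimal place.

eq. 1: not needed.
eq. 2 reversed and × 2: (-2)·(-108.6) = +217.2 kJ
eq. 3 × 3: (3)·(-241.8) = -725.4 kJ
eq. 4 reversed: +277.7 kJ
eq. 5 reversed: +156.4 kJ
Summing the manipulated equations, ΔHrxn = (+217.2) + (-725.4) + (+277.7) + (+156.4) = -74.1 kJ

ΔHrxn = -74.1 kJ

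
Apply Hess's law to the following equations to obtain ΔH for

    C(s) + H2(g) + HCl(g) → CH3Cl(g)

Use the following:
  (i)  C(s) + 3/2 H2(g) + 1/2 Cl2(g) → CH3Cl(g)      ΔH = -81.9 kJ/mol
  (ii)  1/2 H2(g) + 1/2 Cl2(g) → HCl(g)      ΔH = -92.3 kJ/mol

(i) as written: -81.9 kJ/mol
(ii) reversed: +92.3 kJ/mol
Summing the manipulated equations, ΔH = (-81.9) + (+92.3) = 10.4 kJ/mol

ΔH = 10.4 kJ/mol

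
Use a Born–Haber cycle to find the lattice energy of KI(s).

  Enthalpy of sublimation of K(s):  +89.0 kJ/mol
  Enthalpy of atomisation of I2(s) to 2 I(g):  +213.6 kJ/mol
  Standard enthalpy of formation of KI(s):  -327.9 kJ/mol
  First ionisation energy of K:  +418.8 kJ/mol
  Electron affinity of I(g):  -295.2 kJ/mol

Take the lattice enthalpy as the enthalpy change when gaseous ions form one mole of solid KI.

ΔHf° = 1·ΔHsub + 1·(ΣIE) + 1/2·D(I2) + 1·EA + U
-327.9 = 1·(+89.0) + 1·(+418.8) + 1/2·(+213.6) + 1·(-295.2) + U
U = -327.9 − (+319.4) = -647.3 kJ/mol

U = -647.3 kJ/mol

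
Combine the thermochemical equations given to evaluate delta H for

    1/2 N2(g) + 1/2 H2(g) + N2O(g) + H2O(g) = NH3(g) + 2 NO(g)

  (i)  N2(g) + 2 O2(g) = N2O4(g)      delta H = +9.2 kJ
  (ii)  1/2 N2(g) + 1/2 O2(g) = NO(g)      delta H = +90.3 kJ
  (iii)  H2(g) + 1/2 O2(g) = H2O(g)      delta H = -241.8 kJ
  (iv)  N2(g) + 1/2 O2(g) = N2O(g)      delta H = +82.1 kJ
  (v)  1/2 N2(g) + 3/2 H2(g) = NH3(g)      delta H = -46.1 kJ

delta H = 294.2 kJ

(i): not needed.
(ii) × 2: (2)·(+90.3) = +180.6 kJ
(iii) reversed: +241.8 kJ
(iv) reversed: -82.1 kJ
(v) as written: -46.1 kJ
delta H = (2)·(+90.3) + (-1)·(-241.8) + (-1)·(+82.1) + (1)·(-46.1) = 294.2 kJ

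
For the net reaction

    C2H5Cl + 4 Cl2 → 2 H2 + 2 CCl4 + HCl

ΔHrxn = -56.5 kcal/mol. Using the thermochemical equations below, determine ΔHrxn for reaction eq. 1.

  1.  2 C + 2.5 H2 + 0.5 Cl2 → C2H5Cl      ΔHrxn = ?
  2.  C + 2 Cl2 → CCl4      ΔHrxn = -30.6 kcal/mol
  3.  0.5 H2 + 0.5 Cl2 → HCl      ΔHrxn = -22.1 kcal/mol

eq. 1 reversed: contributes −x
eq. 2 × 2: (2)·(-30.6) = -61.2 kcal/mol
eq. 3 as written: -22.1 kcal/mol
-56.5 = (-61.2) + (-22.1) − x
x = (-56.5 − (-83.3)) / (-1) = -26.8 kcal/mol

ΔHrxn = -26.8 kcal/mol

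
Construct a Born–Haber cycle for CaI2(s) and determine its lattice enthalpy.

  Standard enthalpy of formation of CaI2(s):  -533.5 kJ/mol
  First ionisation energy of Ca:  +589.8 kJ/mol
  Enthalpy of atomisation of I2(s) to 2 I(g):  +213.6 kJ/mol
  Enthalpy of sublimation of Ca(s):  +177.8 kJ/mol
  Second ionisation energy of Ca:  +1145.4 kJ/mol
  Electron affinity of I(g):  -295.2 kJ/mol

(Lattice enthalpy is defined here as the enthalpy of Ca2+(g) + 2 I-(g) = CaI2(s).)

ΔHf° = 1·ΔHsub + 1·(ΣIE) + 1·D(I2) + 2·EA + U
-533.5 = 1·(+177.8) + 1·(+1735.2) + 1·(+213.6) + 2·(-295.2) + U
U = -533.5 − (+1536.2) = -2069.7 kJ/mol

U = -2069.7 kJ/mol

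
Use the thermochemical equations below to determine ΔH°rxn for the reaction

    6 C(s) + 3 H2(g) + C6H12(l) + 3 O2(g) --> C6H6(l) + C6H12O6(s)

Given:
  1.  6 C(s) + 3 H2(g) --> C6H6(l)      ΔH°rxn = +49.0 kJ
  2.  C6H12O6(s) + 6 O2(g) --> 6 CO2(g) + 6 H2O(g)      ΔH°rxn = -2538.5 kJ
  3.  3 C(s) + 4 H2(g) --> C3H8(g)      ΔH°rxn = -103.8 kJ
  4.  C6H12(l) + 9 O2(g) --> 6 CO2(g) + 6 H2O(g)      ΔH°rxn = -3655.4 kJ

ΔH°rxn = -1067.9 kJ

eq. 1 as written: +49.0 kJ
eq. 2 reversed: +2538.5 kJ
eq. 3: not needed.
eq. 4 as written: -3655.4 kJ
ΔH°rxn = (1)·(+49.0) + (-1)·(-2538.5) + (1)·(-3655.4) = -1067.9 kJ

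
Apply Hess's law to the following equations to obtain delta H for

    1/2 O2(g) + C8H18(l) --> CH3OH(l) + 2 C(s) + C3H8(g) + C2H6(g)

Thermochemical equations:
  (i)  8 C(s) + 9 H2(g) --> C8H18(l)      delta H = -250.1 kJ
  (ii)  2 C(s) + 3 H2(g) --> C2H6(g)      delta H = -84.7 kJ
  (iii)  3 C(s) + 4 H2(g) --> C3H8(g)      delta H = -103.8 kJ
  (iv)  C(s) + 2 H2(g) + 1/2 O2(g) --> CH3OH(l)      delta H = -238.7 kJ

(i) reversed: +250.1 kJ
(ii) as written: -84.7 kJ
(iii) as written: -103.8 kJ
(iv) as written: -238.7 kJ
delta H = (-1)·(-250.1) + (1)·(-84.7) + (1)·(-103.8) + (1)·(-238.7) = -177.1 kJ

delta H = -177.1 kJ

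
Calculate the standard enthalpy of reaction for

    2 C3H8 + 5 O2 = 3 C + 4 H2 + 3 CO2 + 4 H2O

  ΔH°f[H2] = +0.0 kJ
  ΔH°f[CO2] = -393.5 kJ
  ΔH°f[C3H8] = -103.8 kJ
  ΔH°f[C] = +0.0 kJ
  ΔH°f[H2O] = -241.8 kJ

ΔH°rxn = -1940.1 kJ

Products: 3·(+0.0) + 4·(+0.0) + 3·(-393.5) + 4·(-241.8) = -2147.7
Reactants: 2·(-103.8) + 5·(+0.0) = -207.6
ΔH°rxn = (-2147.7) − (-207.6) = -1940.1 kJ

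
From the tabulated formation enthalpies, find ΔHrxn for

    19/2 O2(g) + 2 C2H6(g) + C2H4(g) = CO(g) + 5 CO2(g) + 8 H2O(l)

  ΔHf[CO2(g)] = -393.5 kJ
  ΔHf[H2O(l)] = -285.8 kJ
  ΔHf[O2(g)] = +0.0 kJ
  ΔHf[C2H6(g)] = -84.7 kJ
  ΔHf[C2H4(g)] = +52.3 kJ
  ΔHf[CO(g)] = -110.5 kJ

ΔHrxn = -4247.3 kJ

Products: 1·(-110.5) + 5·(-393.5) + 8·(-285.8) = -4364.4
Reactants: 19/2·(+0.0) + 2·(-84.7) + 1·(+52.3) = -117.1
ΔHrxn = (-4364.4) − (-117.1) = -4247.3 kJ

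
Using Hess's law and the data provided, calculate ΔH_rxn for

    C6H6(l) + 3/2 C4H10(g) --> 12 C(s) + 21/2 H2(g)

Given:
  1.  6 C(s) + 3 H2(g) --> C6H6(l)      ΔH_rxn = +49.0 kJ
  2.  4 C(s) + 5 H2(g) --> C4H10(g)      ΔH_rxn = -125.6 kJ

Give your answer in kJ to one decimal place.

eq. 1 reversed: -49.0 kJ
eq. 2 reversed and × 3/2: (-3/2)·(-125.6) = +188.4 kJ
ΔH_rxn = (-49.0) + (+188.4) = 139.4 kJ

ΔH_rxn = 139.4 kJ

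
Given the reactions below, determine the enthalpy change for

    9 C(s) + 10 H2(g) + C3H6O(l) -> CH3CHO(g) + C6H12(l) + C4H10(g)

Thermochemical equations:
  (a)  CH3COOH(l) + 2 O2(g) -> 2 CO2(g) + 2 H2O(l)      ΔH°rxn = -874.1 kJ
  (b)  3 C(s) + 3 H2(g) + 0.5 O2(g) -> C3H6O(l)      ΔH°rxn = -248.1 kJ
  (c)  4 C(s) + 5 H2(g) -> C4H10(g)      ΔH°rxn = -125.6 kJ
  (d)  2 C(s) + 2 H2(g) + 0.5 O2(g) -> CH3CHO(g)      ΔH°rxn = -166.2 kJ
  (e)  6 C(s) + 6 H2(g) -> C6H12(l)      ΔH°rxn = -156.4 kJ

(a): not needed (CO2(g) appears nowhere else).
(b) reversed (reverse to put C3H6O(l) on the reactant side): +248.1 kJ
(c) as written (C4H10(g) already on the product side): -125.6 kJ
(d) as written (CH3CHO(g) already on the product side): -166.2 kJ
(e) as written (C6H12(l) already on the product side): -156.4 kJ
ΔH°rxn = (-1)·(-248.1) + (1)·(-125.6) + (1)·(-166.2) + (1)·(-156.4) = -200.1 kJ

ΔH°rxn = -200.1 kJ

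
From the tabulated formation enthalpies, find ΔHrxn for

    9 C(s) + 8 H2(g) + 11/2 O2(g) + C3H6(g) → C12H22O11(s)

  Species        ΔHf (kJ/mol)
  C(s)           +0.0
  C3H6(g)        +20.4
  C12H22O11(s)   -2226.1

ΔHrxn = -2246.5 kJ/mol

Products: 1·(-2226.1) = -2226.1
Reactants: 9·(+0.0) + 8·(+0.0) + 11/2·(+0.0) + 1·(+20.4) = +20.4
ΔHrxn = (-2226.1) − (+20.4) = -2246.5 kJ/mol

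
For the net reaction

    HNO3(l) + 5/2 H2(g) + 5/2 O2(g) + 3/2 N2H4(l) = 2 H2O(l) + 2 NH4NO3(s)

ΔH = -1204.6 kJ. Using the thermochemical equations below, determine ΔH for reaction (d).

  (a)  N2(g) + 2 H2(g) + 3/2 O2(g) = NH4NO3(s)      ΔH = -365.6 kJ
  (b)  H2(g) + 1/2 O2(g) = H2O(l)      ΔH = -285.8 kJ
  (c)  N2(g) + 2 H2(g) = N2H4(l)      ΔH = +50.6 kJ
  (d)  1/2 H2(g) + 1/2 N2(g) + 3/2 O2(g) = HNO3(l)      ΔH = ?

(a) × 2: (2)·(-365.6) = -731.2 kJ
(b) × 2: (2)·(-285.8) = -571.6 kJ
(c) reversed and × 3/2: (-3/2)·(+50.6) = -75.9 kJ
(d) reversed: contributes −x
-1204.6 = (-731.2) + (-571.6) + (-75.9) − x
x = (-1204.6 − (-1378.7)) / (-1) = -174.1 kJ

ΔH = -174.1 kJ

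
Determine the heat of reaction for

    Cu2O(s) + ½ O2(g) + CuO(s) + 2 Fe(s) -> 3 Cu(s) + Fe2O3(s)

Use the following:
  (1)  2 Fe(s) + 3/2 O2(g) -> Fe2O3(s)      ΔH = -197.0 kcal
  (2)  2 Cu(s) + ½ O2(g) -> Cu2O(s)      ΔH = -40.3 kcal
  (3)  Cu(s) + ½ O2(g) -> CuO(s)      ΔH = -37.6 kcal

ΔH = -119.1 kcal

(1) as written: -197.0 kcal
(2) reversed: +40.3 kcal
(3) reversed: +37.6 kcal
ΔH = (-197.0) + (+40.3) + (+37.6) = -119.1 kcal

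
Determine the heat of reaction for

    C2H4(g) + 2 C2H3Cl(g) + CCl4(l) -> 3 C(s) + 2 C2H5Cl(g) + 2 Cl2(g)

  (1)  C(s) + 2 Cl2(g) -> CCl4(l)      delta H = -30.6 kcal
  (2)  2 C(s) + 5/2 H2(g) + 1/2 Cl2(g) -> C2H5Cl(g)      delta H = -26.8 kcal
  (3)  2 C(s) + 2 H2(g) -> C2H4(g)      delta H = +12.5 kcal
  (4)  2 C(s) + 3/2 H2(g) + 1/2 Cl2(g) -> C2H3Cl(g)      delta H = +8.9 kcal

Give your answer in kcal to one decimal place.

(1) reversed (reverse to put CCl4(l) on the reactant side): +30.6 kcal
(2) × 2 (×2 to match 2 C2H5Cl(g) in the target): (2)·(-26.8) = -53.6 kcal
(3) reversed (reverse to put C2H4(g) on the reactant side): -12.5 kcal
(4) reversed and × 2 (reverse to put C2H3Cl(g) on the reactant side; ×2 to match 2 C2H3Cl(g) in the target): (-2)·(+8.9) = -17.8 kcal
Since enthalpy is a state function, delta H = (-1)·(-30.6) + (2)·(-26.8) + (-1)·(+12.5) + (-2)·(+8.9) = -53.3 kcal

delta H = -53.3 kcal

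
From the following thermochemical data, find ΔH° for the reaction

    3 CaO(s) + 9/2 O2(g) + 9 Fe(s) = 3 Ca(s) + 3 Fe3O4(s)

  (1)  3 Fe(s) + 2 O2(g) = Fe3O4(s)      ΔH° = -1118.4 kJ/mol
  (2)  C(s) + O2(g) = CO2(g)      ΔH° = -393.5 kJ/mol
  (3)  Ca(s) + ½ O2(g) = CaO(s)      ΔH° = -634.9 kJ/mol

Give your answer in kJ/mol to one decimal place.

ΔH° = -1450.5 kJ/mol

(1) × 3 (×3 to match 3 Fe3O4(s) in the target): (3)·(-1118.4) = -3355.2 kJ/mol
(2): not needed (CO2(g) appears nowhere else).
(3) reversed and × 3 (CaO(s) must end up as a reactant; scale by 3 for the 3 CaO(s)): (-3)·(-634.9) = +1904.7 kJ/mol
ΔH° = (-3355.2) + (+1904.7) = -1450.5 kJ/mol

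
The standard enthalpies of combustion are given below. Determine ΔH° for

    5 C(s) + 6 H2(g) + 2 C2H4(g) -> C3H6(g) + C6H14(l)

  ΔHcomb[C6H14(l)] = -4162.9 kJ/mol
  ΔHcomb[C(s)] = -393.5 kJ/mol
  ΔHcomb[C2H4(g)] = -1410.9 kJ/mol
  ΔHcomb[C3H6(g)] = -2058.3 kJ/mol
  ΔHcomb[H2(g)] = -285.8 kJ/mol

ΔH° = -282.9 kJ/mol

Using ΔH = Σ nΔHc°(reactants) − Σ nΔHc°(products):
= [5·(-393.5) + 6·(-285.8) + 2·(-1410.9)] − [1·(-2058.3) + 1·(-4162.9)]
= -282.9 kJ/mol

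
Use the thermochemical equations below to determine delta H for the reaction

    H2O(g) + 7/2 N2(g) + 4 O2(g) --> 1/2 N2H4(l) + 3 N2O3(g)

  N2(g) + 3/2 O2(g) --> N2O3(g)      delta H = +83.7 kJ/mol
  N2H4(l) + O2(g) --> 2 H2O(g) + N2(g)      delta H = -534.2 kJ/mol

delta H = 518.2 kJ/mol

equation 1 × 3 (×3 to match 3 N2O3(g) in the target): (3)·(+83.7) = +251.1 kJ/mol
equation 2 reversed and × 1/2 (reverse to put N2H4(l) on the product side; scale by 1/2 for the 1/2 N2H4(l)): (-1/2)·(-534.2) = +267.1 kJ/mol
By Hess's law, delta H = (3)·(+83.7) + (-1/2)·(-534.2) = 518.2 kJ/mol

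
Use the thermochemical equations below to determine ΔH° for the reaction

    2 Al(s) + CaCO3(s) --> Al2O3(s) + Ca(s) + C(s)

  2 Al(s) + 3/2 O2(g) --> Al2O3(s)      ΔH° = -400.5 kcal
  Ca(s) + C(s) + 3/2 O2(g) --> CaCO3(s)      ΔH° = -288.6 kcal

ΔH° = -111.9 kcal

equation 1 as written: -400.5 kcal
equation 2 reversed: +288.6 kcal
Since enthalpy is a state function, ΔH° = (-400.5) + (+288.6) = -111.9 kcal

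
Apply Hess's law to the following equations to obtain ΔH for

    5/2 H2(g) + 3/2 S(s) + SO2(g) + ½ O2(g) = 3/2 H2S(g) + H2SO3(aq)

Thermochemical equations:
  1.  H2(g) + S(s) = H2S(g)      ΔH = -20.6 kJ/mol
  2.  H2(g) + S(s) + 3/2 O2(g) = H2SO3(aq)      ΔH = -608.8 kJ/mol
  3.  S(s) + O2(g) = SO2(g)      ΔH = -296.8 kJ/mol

eq. 1 × 3/2 (×3/2 to match 3/2 H2S(g) in the target): (3/2)·(-20.6) = -30.9 kJ/mol
eq. 2 as written (H2SO3(aq) already on the product side): -608.8 kJ/mol
eq. 3 reversed (reverse to put SO2(g) on the reactant side): +296.8 kJ/mol
By Hess's law, ΔH = (-30.9) + (-608.8) + (+296.8) = -342.9 kJ/mol

ΔH = -342.9 kJ/mol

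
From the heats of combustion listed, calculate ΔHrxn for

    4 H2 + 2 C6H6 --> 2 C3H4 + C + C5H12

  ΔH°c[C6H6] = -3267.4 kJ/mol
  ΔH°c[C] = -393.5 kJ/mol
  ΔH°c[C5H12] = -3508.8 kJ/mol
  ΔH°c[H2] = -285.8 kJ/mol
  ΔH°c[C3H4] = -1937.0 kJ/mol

ΔHrxn = 98.3 kJ/mol

With combustion enthalpies, reactants minus products:
= [4·(-285.8) + 2·(-3267.4)] − [2·(-1937.0) + 1·(-393.5) + 1·(-3508.8)]
= 98.3 kJ/mol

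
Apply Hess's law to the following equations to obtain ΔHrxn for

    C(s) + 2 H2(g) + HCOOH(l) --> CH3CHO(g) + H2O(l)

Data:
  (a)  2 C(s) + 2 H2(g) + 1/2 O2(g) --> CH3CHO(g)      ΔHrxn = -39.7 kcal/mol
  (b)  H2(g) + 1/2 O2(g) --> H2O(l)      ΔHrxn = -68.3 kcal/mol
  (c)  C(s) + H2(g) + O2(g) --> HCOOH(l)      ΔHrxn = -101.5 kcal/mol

ΔHrxn = -6.5 kcal/mol

(a) as written: -39.7 kcal/mol
(b) as written: -68.3 kcal/mol
(c) reversed: +101.5 kcal/mol
ΔHrxn = (-39.7) + (-68.3) + (+101.5) = -6.5 kcal/mol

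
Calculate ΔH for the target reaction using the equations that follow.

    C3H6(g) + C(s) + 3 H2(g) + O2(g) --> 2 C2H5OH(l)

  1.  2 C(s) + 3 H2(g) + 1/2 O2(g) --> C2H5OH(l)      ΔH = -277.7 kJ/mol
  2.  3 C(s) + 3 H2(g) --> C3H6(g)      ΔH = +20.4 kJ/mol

eq. 1 × 2 (×2 to match 2 C2H5OH(l) in the target): (2)·(-277.7) = -555.4 kJ/mol
eq. 2 reversed (reverse to put C3H6(g) on the reactant side): -20.4 kJ/mol
By Hess's law, ΔH = (2)·(-277.7) + (-1)·(+20.4) = -575.8 kJ/mol

ΔH = -575.8 kJ/mol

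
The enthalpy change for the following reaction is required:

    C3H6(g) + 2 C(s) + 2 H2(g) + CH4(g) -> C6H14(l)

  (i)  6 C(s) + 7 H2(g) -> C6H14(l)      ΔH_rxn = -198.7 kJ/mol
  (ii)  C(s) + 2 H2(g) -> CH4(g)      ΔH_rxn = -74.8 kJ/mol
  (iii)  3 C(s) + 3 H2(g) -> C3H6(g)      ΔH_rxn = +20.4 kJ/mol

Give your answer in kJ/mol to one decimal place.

(i) as written (C6H14(l) already on the product side): -198.7 kJ/mol
(ii) reversed (CH4(g) must end up as a reactant): +74.8 kJ/mol
(iii) reversed (C3H6(g) must end up as a reactant): -20.4 kJ/mol
Combining the equations, ΔH_rxn = (1)·(-198.7) + (-1)·(-74.8) + (-1)·(+20.4) = -144.3 kJ/mol

ΔH_rxn = -144.3 kJ/mol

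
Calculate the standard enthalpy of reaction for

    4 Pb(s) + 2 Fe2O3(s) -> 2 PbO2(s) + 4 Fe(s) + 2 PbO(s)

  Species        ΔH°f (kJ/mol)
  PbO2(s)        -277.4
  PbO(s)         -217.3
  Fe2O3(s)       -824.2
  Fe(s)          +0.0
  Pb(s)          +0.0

ΔH° = 659.0 kJ/mol

ΔH°rxn = Σ nΔHf°(products) − Σ nΔHf°(reactants).
Products: 2·(-277.4) + 4·(+0.0) + 2·(-217.3) = -989.4
Reactants: 4·(+0.0) + 2·(-824.2) = -1648.4
ΔH° = (-989.4) − (-1648.4) = 659.0 kJ/mol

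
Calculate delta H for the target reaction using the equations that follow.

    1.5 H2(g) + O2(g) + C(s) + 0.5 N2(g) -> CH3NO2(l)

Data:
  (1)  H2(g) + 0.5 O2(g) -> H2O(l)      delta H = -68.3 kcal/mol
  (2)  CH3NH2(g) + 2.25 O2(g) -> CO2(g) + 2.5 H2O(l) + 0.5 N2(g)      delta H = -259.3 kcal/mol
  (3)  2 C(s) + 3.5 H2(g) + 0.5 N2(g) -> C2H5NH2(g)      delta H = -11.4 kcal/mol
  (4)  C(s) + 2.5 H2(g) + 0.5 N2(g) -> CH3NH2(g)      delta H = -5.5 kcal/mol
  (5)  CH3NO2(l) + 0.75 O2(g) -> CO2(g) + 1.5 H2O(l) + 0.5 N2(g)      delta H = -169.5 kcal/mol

(1) reversed: +68.3 kcal/mol
(2) as written: -259.3 kcal/mol
(3): not needed.
(4) as written: -5.5 kcal/mol
(5) reversed: +169.5 kcal/mol
delta H = (-1)·(-68.3) + (1)·(-259.3) + (1)·(-5.5) + (-1)·(-169.5) = -27.0 kcal/mol

delta H = -27.0 kcal/mol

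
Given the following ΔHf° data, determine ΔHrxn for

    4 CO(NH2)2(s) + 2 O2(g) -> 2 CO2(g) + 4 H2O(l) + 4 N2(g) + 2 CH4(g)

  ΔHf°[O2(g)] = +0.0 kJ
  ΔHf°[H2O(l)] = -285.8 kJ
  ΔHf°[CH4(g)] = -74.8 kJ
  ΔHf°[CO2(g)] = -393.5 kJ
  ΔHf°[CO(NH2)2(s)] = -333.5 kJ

Products: 2·(-393.5) + 4·(-285.8) + 4·(+0.0) + 2·(-74.8) = -2079.8
Reactants: 4·(-333.5) + 2·(+0.0) = -1334.0
ΔHrxn = (-2079.8) − (-1334.0) = -745.8 kJ

ΔHrxn = -745.8 kJ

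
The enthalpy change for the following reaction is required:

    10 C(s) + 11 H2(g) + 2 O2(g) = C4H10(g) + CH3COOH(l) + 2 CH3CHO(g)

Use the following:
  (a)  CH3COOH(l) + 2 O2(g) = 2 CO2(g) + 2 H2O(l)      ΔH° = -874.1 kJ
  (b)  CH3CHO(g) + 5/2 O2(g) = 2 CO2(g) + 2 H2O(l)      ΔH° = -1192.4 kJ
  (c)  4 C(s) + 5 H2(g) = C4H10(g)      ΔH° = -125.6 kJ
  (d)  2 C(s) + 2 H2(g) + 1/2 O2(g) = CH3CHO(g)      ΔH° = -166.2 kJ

(a) reversed (CH3COOH(l) must end up as a product): +874.1 kJ
(b) as written: -1192.4 kJ
(c) as written (C4H10(g) already on the product side): -125.6 kJ
(d) × 3: (3)·(-166.2) = -498.6 kJ
Combining the equations, ΔH° = (+874.1) + (-1192.4) + (-125.6) + (-498.6) = -942.5 kJ

ΔH° = -942.5 kJ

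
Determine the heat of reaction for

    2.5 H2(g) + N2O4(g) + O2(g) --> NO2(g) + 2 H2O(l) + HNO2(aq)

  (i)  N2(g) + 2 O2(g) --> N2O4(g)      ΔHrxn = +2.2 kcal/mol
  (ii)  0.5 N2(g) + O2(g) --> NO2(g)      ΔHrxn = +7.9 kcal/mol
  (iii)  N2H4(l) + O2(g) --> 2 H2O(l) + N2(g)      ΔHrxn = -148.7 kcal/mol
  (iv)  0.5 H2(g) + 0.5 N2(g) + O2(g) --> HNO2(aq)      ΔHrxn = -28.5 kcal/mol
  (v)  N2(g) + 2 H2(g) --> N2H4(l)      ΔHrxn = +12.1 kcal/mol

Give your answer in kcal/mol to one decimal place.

ΔHrxn = -159.4 kcal/mol

(i) reversed: -2.2 kcal/mol
(ii) as written: +7.9 kcal/mol
(iii) as written: -148.7 kcal/mol
(iv) as written: -28.5 kcal/mol
(v) as written: +12.1 kcal/mol
ΔHrxn = (-1)·(+2.2) + (1)·(+7.9) + (1)·(-148.7) + (1)·(-28.5) + (1)·(+12.1) = -159.4 kcal/mol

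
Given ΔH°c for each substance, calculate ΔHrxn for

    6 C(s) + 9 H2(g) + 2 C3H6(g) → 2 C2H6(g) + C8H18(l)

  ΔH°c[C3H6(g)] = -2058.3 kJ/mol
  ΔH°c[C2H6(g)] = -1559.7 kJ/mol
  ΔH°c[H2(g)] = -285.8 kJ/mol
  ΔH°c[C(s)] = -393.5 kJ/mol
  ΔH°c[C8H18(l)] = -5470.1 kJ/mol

Using ΔH = Σ nΔHc°(reactants) − Σ nΔHc°(products):
= [6·(-393.5) + 9·(-285.8) + 2·(-2058.3)] − [2·(-1559.7) + 1·(-5470.1)]
= -460.3 kJ/mol

ΔHrxn = -460.3 kJ/mol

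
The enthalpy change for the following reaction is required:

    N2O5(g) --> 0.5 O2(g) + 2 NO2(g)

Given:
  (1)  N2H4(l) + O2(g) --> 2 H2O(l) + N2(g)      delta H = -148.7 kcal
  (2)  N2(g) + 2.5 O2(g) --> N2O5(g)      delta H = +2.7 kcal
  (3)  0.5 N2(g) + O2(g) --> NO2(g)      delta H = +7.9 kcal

delta H = 13.1 kcal

(1): not needed.
(2) reversed: -2.7 kcal
(3) × 2: (2)·(+7.9) = +15.8 kcal
delta H = (-2.7) + (+15.8) = 13.1 kcal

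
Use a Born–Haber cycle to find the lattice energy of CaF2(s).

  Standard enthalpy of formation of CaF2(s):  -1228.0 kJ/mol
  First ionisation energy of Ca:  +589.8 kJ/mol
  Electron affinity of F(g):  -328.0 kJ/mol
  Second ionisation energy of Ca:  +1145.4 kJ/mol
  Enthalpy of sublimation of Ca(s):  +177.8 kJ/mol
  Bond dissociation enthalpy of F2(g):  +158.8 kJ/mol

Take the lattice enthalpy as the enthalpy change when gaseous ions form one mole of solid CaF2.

U = -2643.8 kJ/mol

ΔHf° = 1·ΔHsub + 1·(ΣIE) + 1·D(F2) + 2·EA + U
-1228.0 = 1·(+177.8) + 1·(+1735.2) + 1·(+158.8) + 2·(-328.0) + U
U = -1228.0 − (+1415.8) = -2643.8 kJ/mol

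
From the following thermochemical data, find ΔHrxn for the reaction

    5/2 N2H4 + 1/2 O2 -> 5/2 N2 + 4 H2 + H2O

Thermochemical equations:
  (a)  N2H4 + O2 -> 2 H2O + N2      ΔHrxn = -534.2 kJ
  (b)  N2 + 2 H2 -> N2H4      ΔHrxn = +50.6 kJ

ΔHrxn = -368.3 kJ

(a) × 1/2 (scale by 1/2 for the 1 H2O): (1/2)·(-534.2) = -267.1 kJ
(b) reversed and × 2 (H2 must end up as a product; ×2 to match 4 H2 in the target): (-2)·(+50.6) = -101.2 kJ
Combining the equations, ΔHrxn = (-267.1) + (-101.2) = -368.3 kJ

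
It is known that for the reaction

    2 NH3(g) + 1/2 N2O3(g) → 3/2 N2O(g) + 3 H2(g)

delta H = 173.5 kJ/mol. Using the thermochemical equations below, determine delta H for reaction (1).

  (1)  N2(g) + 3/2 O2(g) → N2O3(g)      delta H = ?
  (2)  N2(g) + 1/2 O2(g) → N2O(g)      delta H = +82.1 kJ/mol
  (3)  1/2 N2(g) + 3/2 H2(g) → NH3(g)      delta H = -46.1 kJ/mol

delta H = 83.7 kJ/mol

(1) reversed and × 1/2: contributes −1/2·x
(2) × 3/2: (3/2)·(+82.1) = +123.15 kJ/mol
(3) reversed and × 2: (-2)·(-46.1) = +92.2 kJ/mol
+173.5 = (+123.15) + (+92.2) − 1/2·x
x = (+173.5 − (+215.35)) / (-1/2) = 83.7 kJ/mol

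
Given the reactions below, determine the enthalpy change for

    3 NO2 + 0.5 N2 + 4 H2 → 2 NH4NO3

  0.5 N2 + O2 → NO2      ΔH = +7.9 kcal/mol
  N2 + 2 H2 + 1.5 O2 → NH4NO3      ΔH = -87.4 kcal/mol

ΔH = -198.5 kcal/mol

equation 1 reversed and × 3: (-3)·(+7.9) = -23.7 kcal/mol
equation 2 × 2: (2)·(-87.4) = -174.8 kcal/mol
ΔH = (-23.7) + (-174.8) = -198.5 kcal/mol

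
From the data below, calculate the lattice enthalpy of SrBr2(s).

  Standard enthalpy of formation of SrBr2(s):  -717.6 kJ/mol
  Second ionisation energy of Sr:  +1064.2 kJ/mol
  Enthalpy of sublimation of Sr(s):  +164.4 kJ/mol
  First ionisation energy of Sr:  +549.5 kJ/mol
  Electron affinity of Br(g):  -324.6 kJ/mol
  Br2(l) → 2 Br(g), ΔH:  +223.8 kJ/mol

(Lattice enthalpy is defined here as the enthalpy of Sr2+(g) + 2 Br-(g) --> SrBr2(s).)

U = -2070.3 kJ/mol

ΔHf° = 1·ΔHsub + 1·(ΣIE) + 1·D(Br2) + 2·EA + U
-717.6 = 1·(+164.4) + 1·(+1613.7) + 1·(+223.8) + 2·(-324.6) + U
U = -717.6 − (+1352.7) = -2070.3 kJ/mol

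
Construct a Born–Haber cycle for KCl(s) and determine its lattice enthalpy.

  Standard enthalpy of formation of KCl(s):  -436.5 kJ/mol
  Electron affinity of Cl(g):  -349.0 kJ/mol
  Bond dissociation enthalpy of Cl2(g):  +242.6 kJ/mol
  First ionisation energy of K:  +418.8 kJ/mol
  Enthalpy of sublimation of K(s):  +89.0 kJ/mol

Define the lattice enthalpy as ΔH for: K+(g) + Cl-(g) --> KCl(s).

ΔHf° = 1·ΔHsub + 1·(ΣIE) + 1/2·D(Cl2) + 1·EA + U
-436.5 = 1·(+89.0) + 1·(+418.8) + 1/2·(+242.6) + 1·(-349.0) + U
U = -436.5 − (+280.1) = -716.6 kJ/mol

U = -716.6 kJ/mol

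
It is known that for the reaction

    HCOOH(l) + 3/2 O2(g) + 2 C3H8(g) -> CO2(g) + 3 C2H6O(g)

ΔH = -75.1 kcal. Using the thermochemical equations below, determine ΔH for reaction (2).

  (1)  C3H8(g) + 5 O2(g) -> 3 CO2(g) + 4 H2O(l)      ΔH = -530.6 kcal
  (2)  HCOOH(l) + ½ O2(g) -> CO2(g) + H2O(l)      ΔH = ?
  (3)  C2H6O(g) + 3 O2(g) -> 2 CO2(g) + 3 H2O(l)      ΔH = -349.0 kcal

ΔH = -60.9 kcal

(1) × 2: (2)·(-530.6) = -1061.2 kcal
(2) as written: contributes x
(3) reversed and × 3: (-3)·(-349.0) = +1047.0 kcal
-75.1 = (-1061.2) + (+1047.0) + x
x = (-75.1 − (-14.2)) / (1) = -60.9 kcal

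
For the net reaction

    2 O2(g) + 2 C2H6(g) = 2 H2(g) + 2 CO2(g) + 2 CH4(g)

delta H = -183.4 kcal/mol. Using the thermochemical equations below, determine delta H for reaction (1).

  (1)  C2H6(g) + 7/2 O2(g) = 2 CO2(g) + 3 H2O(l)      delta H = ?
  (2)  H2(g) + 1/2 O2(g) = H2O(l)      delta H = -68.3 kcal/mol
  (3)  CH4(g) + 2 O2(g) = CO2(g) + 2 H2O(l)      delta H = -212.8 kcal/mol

(1) × 2: contributes 2·x
(2) reversed and × 2: (-2)·(-68.3) = +136.6 kcal/mol
(3) reversed and × 2: (-2)·(-212.8) = +425.6 kcal/mol
-183.4 = (+136.6) + (+425.6) + 2·x
x = (-183.4 − (+562.2)) / (2) = -372.8 kcal/mol

delta H = -372.8 kcal/mol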